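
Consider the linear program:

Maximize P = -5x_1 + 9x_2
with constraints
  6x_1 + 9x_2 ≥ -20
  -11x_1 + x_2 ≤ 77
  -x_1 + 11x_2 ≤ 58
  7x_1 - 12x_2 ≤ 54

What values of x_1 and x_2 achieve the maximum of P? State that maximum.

Corner points and P = -5x_1 + 9x_2:
  (-713/105, 242/105) → P = 5743/105
  (82/45, -464/135) → P = -1802/45
  (-263/40, 187/40) → P = 1499/20
  (258/13, 92/13) → P = -462/13

The binding constraints are -11x_1 + x_2 = 77 and -x_1 + 11x_2 = 58.
Solving simultaneously gives x_1 = -263/40, x_2 = 187/40.

x_1 = -263/40, x_2 = 187/40, maximum P = 1499/20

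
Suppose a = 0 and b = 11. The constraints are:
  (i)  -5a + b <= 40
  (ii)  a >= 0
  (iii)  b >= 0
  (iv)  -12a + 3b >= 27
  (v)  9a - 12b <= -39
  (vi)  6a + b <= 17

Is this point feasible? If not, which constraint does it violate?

(i): 11 ≤ 40 ✓
(ii): 0 ≥ 0 ✓
(iii): 11 ≥ 0 ✓
(iv): 33 ≥ 27 ✓
(v): -132 ≤ -39 ✓
(vi): 11 ≤ 17 ✓

feasible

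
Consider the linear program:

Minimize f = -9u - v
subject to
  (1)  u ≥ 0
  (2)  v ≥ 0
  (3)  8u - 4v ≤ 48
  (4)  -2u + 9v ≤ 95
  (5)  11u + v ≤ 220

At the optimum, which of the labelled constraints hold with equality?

(3) and (4)

Feasible corners and f = -9u - v:
  (0, 0) → f = 0
  (0, 95/9) → f = -95/9
  (6, 0) → f = -54
  (203/16, 107/8) → f = -2041/16

The minimum is at (203/16, 107/8). Substituting into each constraint, equality holds for (3) and (4); the remaining constraints have slack.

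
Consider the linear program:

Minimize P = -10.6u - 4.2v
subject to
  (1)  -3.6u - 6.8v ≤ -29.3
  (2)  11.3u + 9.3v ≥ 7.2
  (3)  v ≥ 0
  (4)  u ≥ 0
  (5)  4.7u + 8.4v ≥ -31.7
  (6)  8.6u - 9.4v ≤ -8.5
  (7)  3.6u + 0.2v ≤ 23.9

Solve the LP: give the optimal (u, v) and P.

u = 0, v = 119.5, minimum P = -501.9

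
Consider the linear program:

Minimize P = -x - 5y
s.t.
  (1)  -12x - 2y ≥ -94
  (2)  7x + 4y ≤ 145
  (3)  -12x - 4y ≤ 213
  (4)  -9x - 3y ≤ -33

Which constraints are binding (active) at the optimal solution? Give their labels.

(2) and (4)

Vertices and P = -x - 5y:
  (43/17, 541/17) → P = -2748/17
  (12, -25) → P = 113
  (-101/5, 358/5) → P = -1689/5

The minimum is at (-101/5, 358/5). Substituting into each constraint, equality holds for (2) and (4); the remaining constraints have slack.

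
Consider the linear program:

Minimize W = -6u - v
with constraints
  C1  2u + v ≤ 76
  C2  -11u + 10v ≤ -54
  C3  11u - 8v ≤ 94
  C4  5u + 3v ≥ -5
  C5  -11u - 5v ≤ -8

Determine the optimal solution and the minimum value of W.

u = 254/11, v = 20, minimum W = -1744/11

Corner points and W = -6u - v:
  (254/11, 20) → W = -1744/11
  (70/33, -46/15) → W = -1594/165
  (534/143, -86/13) → W = -2258/143

At the optimal vertex, -11u + 10v = -54 and 11u - 8v = 94.
Solving simultaneously gives u = 254/11, v = 20.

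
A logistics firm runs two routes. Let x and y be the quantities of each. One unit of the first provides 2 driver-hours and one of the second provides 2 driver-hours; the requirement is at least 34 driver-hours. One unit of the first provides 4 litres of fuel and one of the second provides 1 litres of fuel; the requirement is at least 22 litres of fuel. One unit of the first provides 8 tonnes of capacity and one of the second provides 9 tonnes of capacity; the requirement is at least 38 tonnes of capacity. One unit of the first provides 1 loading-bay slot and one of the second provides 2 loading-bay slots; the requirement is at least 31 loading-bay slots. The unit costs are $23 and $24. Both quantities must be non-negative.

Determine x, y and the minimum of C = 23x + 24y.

Vertices and C = 23x + 24y:
  (0, 22) → C = 528
  (31, 0) → C = 713
  (5/3, 46/3) → C = 1219/3
  (3, 14) → C = 405
The feasible region is unbounded (it extends along (0, 1), (1, 0)), but C strictly increases along every unbounded feasible direction, so there is no improving ray and the minimum is attained at a vertex.

The optimum lies where 2x + 2y = 34 and x + 2y = 31.
Solving simultaneously gives x = 3, y = 14.

x = 3, y = 14, minimum C = 405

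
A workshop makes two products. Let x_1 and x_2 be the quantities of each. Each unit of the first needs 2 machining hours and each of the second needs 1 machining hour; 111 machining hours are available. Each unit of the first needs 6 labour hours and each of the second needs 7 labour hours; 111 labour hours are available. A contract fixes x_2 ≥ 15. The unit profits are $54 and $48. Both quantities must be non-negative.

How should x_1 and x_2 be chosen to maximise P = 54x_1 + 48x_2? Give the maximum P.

x_1 = 1, x_2 = 15, maximum P = 774

Vertices and P = 54x_1 + 48x_2:
  (0, 111/7) → P = 5328/7
  (0, 15) → P = 720
  (1, 15) → P = 774

The optimum lies where 6x_1 + 7x_2 = 111 and x_2 = 15.
Solving simultaneously gives x_1 = 1, x_2 = 15.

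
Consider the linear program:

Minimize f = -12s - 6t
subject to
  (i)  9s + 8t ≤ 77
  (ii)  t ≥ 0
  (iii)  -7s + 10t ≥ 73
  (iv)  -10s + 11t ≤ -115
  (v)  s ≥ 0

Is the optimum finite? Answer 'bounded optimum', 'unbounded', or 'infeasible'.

The boundaries 9s + 8t = 77 and -7s + 10t = 73 meet at (93/73, 598/73), but that point violates -10s + 11t ≤ -115. Every candidate vertex is excluded by some other constraint, so the feasible region is empty.

infeasible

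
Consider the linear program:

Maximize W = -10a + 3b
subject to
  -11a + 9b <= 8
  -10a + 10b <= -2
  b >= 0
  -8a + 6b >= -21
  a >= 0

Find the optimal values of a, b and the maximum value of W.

a = 1/5, b = 0, maximum W = -2

Feasible corners and W = -10a + 3b:
  (1/5, 0) → W = -2
  (99/10, 97/10) → W = -699/10
  (21/8, 0) → W = -105/4

The binding constraints are -10a + 10b = -2 and b = 0.
Solving simultaneously gives a = 1/5, b = 0.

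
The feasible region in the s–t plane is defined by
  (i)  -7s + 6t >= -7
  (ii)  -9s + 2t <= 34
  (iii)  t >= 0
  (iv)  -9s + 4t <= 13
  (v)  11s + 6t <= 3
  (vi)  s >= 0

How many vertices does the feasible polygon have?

3

Of the 15 pairwise boundary intersections, those satisfying every inequality are:
  (3/11, 0)
  (0, 0)
  (0, 1/2)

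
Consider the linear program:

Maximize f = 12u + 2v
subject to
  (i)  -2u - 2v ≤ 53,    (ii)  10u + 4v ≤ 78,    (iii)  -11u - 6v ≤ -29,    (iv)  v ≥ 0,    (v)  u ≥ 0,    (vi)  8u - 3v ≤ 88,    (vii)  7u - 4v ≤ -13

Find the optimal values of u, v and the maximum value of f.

u = 65/17, v = 169/17, maximum f = 1118/17

Vertices and f = 12u + 2v:
  (0, 39/2) → f = 39
  (65/17, 169/17) → f = 1118/17
  (0, 29/6) → f = 29/3
  (19/43, 173/43) → f = 574/43

The binding constraints are 10u + 4v = 78 and 7u - 4v = -13.
Solving simultaneously gives u = 65/17, v = 169/17.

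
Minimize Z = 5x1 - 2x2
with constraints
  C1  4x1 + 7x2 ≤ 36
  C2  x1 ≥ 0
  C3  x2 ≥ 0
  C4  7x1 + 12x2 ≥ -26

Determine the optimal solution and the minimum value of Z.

x1 = 0, x2 = 36/7, minimum Z = -72/7

Corner points and Z = 5x1 - 2x2:
  (0, 36/7) → Z = -72/7
  (9, 0) → Z = 45
  (0, 0) → Z = 0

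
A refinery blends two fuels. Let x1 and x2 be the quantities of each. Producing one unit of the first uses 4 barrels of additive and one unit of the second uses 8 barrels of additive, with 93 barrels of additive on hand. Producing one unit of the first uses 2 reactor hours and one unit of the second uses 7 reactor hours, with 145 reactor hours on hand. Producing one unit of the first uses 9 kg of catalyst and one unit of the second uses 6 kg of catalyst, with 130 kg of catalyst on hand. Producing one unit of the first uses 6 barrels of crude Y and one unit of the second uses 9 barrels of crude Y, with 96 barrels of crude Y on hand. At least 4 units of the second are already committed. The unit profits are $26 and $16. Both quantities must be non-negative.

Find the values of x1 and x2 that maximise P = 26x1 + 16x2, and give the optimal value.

x1 = 10, x2 = 4, maximum P = 324

Feasible corners and P = 26x1 + 16x2:
  (0, 32/3) → P = 512/3
  (0, 4) → P = 64
  (10, 4) → P = 324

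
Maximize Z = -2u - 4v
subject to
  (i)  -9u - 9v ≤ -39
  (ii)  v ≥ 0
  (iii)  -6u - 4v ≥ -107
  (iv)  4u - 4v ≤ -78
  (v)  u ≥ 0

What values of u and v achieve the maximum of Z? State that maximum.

Vertices and Z = -2u - 4v:
  (29/10, 112/5) → Z = -477/5
  (0, 107/4) → Z = -107
  (0, 39/2) → Z = -78

u = 0, v = 39/2, maximum Z = -78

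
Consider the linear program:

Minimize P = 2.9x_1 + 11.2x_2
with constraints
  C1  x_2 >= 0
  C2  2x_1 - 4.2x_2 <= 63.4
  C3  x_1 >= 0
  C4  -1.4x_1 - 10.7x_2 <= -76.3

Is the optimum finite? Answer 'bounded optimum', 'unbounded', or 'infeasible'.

bounded optimum

Vertices and P = 2.9x_1 + 11.2x_2:
  (24971/682, 798/341) → P = 902911/6820
  (0, 763/107) → P = 42728/535
The feasible region has finitely many vertices and no improving ray; the minimum is 42728/535 at (0, 763/107).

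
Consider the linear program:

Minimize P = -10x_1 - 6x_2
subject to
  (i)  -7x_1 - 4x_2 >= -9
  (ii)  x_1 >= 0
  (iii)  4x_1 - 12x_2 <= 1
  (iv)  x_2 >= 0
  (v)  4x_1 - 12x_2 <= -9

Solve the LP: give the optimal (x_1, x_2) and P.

Corner points and P = -10x_1 - 6x_2:
  (0, 9/4) → P = -27/2
  (18/25, 99/100) → P = -657/50
  (0, 3/4) → P = -9/2

x_1 = 0, x_2 = 9/4, minimum P = -27/2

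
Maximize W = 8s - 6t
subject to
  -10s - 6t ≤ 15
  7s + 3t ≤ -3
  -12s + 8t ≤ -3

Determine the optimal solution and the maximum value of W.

Corner points and W = 8s - 6t:
  (9/4, -25/4) → W = 111/2
  (-51/76, -105/76) → W = 111/38
  (-15/92, -57/92) → W = 111/46

The optimum lies where -10s - 6t = 15 and 7s + 3t = -3.
Solving simultaneously gives s = 9/4, t = -25/4.

s = 9/4, t = -25/4, maximum W = 111/2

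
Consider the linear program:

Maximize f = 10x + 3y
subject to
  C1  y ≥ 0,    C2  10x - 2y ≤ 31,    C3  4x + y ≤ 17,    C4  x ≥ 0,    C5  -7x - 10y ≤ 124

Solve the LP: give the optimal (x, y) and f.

Vertices and f = 10x + 3y:
  (31/10, 0) → f = 31
  (0, 0) → f = 0
  (65/18, 23/9) → f = 394/9
  (0, 17) → f = 51

The binding constraints are 4x + y = 17 and x = 0.
Solving simultaneously gives x = 0, y = 17.

x = 0, y = 17, maximum f = 51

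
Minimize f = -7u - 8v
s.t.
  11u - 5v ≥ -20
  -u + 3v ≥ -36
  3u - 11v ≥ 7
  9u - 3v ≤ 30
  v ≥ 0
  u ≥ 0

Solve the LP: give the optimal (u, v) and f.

Vertices and f = -7u - 8v:
  (103/30, 3/10) → f = -793/30
  (7/3, 0) → f = -49/3
  (10/3, 0) → f = -70/3

The optimum lies where 3u - 11v = 7 and 9u - 3v = 30.
Solving simultaneously gives u = 103/30, v = 3/10.

u = 103/30, v = 3/10, minimum f = -793/30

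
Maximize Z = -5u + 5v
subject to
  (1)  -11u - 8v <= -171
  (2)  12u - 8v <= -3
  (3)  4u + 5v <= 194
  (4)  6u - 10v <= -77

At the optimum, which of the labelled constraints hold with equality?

Corner points and Z = -5u + 5v:
  (-697/23, 1450/23) → Z = 10735/23
  (547/79, 1873/158) → Z = 3895/158
  (1537/92, 585/23) → Z = 4015/92
  (293/36, 151/12) → Z = 200/9

The maximum is at (-697/23, 1450/23). Substituting into each constraint, equality holds for (1) and (3); the remaining constraints have slack.

(1) and (3)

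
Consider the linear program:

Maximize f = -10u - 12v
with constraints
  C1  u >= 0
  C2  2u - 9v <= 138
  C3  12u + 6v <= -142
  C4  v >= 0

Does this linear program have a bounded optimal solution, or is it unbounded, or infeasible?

infeasible

The boundaries u = 0 and v = 0 meet at (0, 0), but that point violates 12u + 6v ≤ -142. Every candidate vertex is excluded by some other constraint, so the feasible region is empty.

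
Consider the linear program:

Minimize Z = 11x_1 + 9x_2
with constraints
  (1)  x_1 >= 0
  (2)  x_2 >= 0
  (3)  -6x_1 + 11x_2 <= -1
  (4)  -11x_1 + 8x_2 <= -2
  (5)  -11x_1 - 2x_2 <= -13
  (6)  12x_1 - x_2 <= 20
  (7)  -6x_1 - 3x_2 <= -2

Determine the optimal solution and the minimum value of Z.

Vertices and Z = 11x_1 + 9x_2:
  (13/11, 0) → Z = 13
  (5/3, 0) → Z = 55/3
  (145/133, 67/133) → Z = 314/19
  (73/42, 6/7) → Z = 161/6

x_1 = 13/11, x_2 = 0, minimum Z = 13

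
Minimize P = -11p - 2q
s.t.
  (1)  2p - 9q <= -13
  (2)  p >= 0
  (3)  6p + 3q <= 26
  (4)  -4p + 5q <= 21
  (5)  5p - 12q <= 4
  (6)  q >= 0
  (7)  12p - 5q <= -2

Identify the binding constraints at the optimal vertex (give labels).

(3) and (7)

Vertices and P = -11p - 2q:
  (0, 13/9) → P = -26/9
  (47/98, 76/49) → P = -821/98
  (0, 21/5) → P = -42/5
  (67/42, 115/21) → P = -57/2
  (62/33, 54/11) → P = -1006/33

The minimum is at (62/33, 54/11). Substituting into each constraint, equality holds for (3) and (7); the remaining constraints have slack.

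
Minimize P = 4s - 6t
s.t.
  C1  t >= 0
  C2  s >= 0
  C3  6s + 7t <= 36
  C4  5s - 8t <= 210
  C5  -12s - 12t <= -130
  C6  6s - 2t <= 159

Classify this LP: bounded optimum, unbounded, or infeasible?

infeasible

The boundaries t = 0 and s = 0 meet at (0, 0), but that point violates -12s - 12t ≤ -130. Every candidate vertex is excluded by some other constraint, so the feasible region is empty.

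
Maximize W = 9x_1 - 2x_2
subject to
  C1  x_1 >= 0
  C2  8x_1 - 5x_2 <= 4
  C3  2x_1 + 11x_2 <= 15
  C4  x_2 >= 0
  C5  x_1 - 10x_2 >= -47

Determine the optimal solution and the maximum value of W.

Vertices and W = 9x_1 - 2x_2:
  (0, 15/11) → W = -30/11
  (0, 0) → W = 0
  (17/14, 8/7) → W = 121/14
  (1/2, 0) → W = 9/2

The optimum lies where 8x_1 - 5x_2 = 4 and 2x_1 + 11x_2 = 15.
Solving simultaneously gives x_1 = 17/14, x_2 = 8/7.

x_1 = 17/14, x_2 = 8/7, maximum W = 121/14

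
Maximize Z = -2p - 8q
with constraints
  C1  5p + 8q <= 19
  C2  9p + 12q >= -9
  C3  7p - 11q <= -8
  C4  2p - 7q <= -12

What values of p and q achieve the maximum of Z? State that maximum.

p = -69/29, q = 30/29, maximum Z = -102/29

The binding constraints are 9p + 12q = -9 and 2p - 7q = -12.
Solving simultaneously gives p = -69/29, q = 30/29.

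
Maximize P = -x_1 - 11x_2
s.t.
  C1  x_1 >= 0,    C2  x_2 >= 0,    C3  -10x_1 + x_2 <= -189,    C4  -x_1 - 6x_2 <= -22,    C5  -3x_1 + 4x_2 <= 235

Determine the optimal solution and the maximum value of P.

x_1 = 22, x_2 = 0, maximum P = -22

The feasible region is unbounded (it extends along (4, 3), (1, 0)), but P strictly decreases along every unbounded feasible direction, so there is no improving ray and the maximum is attained at a vertex.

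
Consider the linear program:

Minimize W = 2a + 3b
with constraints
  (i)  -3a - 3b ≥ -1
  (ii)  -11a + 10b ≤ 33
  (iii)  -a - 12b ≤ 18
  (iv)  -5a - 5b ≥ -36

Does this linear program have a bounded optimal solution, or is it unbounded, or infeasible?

bounded optimum

Extreme points and W = 2a + 3b:
  (-89/63, 110/63) → W = 152/63
  (2, -5/3) → W = -1
  (-288/71, -165/142) → W = -1647/142
The feasible region has finitely many vertices and no improving ray; the minimum is -1647/142 at (-288/71, -165/142).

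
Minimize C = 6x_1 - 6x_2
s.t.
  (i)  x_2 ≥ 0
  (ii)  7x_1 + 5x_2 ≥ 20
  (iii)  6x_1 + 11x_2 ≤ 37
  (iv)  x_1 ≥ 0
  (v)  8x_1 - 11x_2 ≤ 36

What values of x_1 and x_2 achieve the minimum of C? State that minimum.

x_1 = 35/47, x_2 = 139/47, minimum C = -624/47

Corner points and C = 6x_1 - 6x_2:
  (20/7, 0) → C = 120/7
  (9/2, 0) → C = 27
  (35/47, 139/47) → C = -624/47
  (73/14, 40/77) → C = 2169/77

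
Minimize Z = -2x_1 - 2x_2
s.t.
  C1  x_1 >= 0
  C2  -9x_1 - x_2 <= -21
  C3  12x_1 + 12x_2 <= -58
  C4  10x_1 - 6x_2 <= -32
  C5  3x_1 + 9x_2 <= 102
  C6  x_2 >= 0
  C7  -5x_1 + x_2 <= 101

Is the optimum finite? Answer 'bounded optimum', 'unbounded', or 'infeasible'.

infeasible

The boundaries -9x_1 - x_2 = -21 and 10x_1 - 6x_2 = -32 meet at (47/32, 249/32), but that point violates 12x_1 + 12x_2 ≤ -58. Every candidate vertex is excluded by some other constraint, so the feasible region is empty.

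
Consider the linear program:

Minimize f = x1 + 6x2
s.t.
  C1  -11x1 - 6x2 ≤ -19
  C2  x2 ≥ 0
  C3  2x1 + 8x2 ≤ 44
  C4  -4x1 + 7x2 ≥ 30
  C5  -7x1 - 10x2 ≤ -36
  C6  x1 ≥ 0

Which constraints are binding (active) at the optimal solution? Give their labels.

Vertices and f = x1 + 6x2:
  (34/23, 118/23) → f = 742/23
  (0, 11/2) → f = 33
  (0, 30/7) → f = 180/7

The minimum is at (0, 30/7). Substituting into each constraint, equality holds for C4 and C6; the remaining constraints have slack.

C4 and C6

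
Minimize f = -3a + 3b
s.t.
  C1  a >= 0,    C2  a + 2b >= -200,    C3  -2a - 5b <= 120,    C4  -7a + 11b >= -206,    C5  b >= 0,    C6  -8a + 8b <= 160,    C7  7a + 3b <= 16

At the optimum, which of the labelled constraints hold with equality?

Vertices and f = -3a + 3b:
  (0, 0) → f = 0
  (0, 16/3) → f = 16
  (16/7, 0) → f = -48/7

The minimum is at (16/7, 0). Substituting into each constraint, equality holds for C5 and C7; the remaining constraints have slack.

C5 and C7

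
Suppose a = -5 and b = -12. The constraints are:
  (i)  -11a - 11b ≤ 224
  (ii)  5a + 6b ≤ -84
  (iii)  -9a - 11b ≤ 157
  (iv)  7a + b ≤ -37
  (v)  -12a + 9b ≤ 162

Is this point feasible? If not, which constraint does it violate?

Constraint (iii): -9a - 11b = 177, which is not ≤ 157. All other constraints are satisfied.

not feasible — violates (iii)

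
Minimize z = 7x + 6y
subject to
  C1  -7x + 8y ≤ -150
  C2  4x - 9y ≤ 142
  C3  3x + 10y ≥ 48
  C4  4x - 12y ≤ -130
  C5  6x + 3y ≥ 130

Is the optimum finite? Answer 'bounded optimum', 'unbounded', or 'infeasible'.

Feasible corners and z = 7x + 6y:
  (710/13, 755/26) → z = 7235/13
  (479/2, 272/3) → z = 4441/2
The feasible region has finitely many vertices and no improving ray; the minimum is 7235/13 at (710/13, 755/26).

bounded optimum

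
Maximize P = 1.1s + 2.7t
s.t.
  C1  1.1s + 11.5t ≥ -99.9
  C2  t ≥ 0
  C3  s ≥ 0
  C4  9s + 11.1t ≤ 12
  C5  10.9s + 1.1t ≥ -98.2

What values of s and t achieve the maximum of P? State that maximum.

s = 0, t = 40/37, maximum P = 108/37

Extreme points and P = 1.1s + 2.7t:
  (0, 0) → P = 0
  (4/3, 0) → P = 22/15
  (0, 40/37) → P = 108/37

The binding constraints are s = 0 and 9s + 11.1t = 12.
Solving simultaneously gives s = 0, t = 40/37.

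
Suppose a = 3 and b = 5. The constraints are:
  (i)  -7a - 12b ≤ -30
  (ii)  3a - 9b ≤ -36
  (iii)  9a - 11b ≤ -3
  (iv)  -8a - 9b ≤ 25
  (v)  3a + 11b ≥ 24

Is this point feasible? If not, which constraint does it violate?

(i): -81 ≤ -30 ✓
(ii): -36 ≤ -36 ✓
(iii): -28 ≤ -3 ✓
(iv): -69 ≤ 25 ✓
(v): 64 ≥ 24 ✓

feasible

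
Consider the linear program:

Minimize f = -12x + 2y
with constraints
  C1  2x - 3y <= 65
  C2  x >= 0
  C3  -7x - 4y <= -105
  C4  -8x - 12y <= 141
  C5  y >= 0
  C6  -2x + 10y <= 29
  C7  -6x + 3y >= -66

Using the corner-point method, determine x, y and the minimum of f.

x = 83/6, y = 17/3, minimum f = -464/3

Feasible corners and f = -12x + 2y:
  (467/39, 413/78) → f = -5191/39
  (193/15, 56/15) → f = -2204/15
  (83/6, 17/3) → f = -464/3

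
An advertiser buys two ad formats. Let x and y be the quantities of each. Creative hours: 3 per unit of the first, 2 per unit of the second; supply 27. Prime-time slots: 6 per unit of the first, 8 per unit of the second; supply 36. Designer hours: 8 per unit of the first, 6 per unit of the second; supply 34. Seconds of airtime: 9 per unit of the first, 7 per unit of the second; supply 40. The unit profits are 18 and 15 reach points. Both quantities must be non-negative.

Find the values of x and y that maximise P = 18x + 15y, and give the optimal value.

x = 2, y = 3, maximum P = 81

Corner points and P = 18x + 15y:
  (0, 0) → P = 0
  (0, 9/2) → P = 135/2
  (17/4, 0) → P = 153/2
  (2, 3) → P = 81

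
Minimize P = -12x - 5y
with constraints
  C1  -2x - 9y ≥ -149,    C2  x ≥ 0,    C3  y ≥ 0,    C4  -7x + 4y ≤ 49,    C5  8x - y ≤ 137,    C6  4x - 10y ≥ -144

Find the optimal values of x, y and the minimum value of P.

Feasible corners and P = -12x - 5y:
  (691/37, 459/37) → P = -10587/37
  (97/28, 221/14) → P = -241/2
  (0, 0) → P = 0
  (0, 49/4) → P = -245/4
  (137/8, 0) → P = -411/2
  (43/27, 406/27) → P = -2546/27

x = 691/37, y = 459/37, minimum P = -10587/37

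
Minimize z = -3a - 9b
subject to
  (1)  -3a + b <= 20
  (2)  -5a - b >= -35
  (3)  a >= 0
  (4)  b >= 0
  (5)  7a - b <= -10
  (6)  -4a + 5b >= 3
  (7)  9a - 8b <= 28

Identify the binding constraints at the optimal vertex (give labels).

Corner points and z = -3a - 9b:
  (15/8, 205/8) → z = -945/4
  (0, 20) → z = -180
  (25/12, 295/12) → z = -455/2
  (0, 10) → z = -90

The minimum is at (15/8, 205/8). Substituting into each constraint, equality holds for (1) and (2); the remaining constraints have slack.

(1) and (2)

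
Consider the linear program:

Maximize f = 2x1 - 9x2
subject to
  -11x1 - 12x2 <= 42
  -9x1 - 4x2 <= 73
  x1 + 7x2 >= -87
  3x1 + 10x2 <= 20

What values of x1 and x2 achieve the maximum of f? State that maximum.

x1 = 1010/11, x2 = -281/11, maximum f = 4549/11

Corner points and f = 2x1 - 9x2:
  (150/13, -183/13) → f = 1947/13
  (-330/37, 173/37) → f = -2217/37
  (1010/11, -281/11) → f = 4549/11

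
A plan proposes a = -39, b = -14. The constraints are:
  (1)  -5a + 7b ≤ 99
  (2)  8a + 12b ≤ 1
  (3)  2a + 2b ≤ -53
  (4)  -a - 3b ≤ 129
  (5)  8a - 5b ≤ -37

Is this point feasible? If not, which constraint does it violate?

feasible

(1): 97 ≤ 99 ✓
(2): -480 ≤ 1 ✓
(3): -106 ≤ -53 ✓
(4): 81 ≤ 129 ✓
(5): -242 ≤ -37 ✓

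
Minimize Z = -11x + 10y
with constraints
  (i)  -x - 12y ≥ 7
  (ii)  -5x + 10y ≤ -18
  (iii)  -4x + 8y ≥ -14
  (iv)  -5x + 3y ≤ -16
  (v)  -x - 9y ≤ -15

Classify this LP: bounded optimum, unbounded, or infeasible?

Constraints -5x + 10y ≤ -18 and -4x + 8y ≥ -14 have parallel boundaries but demand opposite sides — no point can satisfy both, so the region is empty.

infeasible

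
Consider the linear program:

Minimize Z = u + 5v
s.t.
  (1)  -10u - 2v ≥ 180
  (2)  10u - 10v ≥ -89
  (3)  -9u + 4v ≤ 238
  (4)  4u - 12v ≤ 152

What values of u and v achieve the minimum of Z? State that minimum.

u = -647/20, v = -469/20, minimum Z = -748/5

Extreme points and Z = u + 5v:
  (-989/60, -91/12) → Z = -272/5
  (-29/2, -35/2) → Z = -102
  (-647/20, -469/20) → Z = -748/5

The optimum lies where 10u - 10v = -89 and 4u - 12v = 152.
Solving simultaneously gives u = -647/20, v = -469/20.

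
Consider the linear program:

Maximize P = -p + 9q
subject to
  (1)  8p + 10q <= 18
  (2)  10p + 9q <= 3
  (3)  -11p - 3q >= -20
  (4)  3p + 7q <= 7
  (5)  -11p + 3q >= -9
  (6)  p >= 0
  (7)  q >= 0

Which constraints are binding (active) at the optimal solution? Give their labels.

Extreme points and P = -p + 9q:
  (0, 1/3) → P = 3
  (3/10, 0) → P = -3/10
  (0, 0) → P = 0

The maximum is at (0, 1/3). Substituting into each constraint, equality holds for (2) and (6); the remaining constraints have slack.

(2) and (6)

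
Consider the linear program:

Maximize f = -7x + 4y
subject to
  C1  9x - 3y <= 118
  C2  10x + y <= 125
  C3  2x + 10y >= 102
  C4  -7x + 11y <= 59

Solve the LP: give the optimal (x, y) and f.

x = 133/23, y = 208/23, maximum f = -99/23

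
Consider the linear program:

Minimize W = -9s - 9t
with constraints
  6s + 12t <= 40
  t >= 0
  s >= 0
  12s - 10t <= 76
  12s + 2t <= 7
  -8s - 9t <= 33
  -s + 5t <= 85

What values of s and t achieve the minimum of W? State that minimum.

s = 1/33, t = 73/22, minimum W = -663/22

Feasible corners and W = -9s - 9t:
  (0, 10/3) → W = -30
  (1/33, 73/22) → W = -663/22
  (0, 0) → W = 0
  (7/12, 0) → W = -21/4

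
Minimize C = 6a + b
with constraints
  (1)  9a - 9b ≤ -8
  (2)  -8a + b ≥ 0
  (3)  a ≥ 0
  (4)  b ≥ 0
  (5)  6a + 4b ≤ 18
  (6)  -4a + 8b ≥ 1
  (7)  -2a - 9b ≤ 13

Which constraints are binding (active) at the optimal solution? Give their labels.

Vertices and C = 6a + b:
  (8/63, 64/63) → C = 16/9
  (0, 8/9) → C = 8/9
  (9/19, 72/19) → C = 126/19
  (0, 9/2) → C = 9/2

The minimum is at (0, 8/9). Substituting into each constraint, equality holds for (1) and (3); the remaining constraints have slack.

(1) and (3)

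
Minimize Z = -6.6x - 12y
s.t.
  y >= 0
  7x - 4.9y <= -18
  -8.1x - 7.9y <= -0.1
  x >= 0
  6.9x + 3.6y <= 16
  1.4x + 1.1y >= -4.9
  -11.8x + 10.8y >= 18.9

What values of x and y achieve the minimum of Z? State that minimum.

Vertices and Z = -6.6x - 12y:
  (0, 180/49) → Z = -2160/49
  (1360/5901, 23620/5901) → Z = -97472/1967
  (0, 40/9) → Z = -160/3

x = 0, y = 40/9, minimum Z = -160/3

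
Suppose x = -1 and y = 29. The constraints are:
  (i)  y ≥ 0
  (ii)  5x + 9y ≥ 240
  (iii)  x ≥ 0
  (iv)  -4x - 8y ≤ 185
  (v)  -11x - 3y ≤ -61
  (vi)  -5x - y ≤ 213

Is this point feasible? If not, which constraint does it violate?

not feasible — violates (iii)

Constraint (iii): x = -1, which is not ≥ 0. All other constraints are satisfied.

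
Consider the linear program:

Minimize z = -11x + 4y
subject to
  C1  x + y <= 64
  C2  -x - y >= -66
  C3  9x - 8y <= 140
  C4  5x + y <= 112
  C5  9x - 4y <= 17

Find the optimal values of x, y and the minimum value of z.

Feasible corners and z = -11x + 4y:
  (12, 52) → z = 76
  (-106/9, -123/4) → z = 59/9
  (465/29, 923/29) → z = -1423/29
The feasible region is unbounded (it extends along (-1, 1), (-8, -9)), but z strictly increases along every unbounded feasible direction, so there is no improving ray and the minimum is attained at a vertex.

x = 465/29, y = 923/29, minimum z = -1423/29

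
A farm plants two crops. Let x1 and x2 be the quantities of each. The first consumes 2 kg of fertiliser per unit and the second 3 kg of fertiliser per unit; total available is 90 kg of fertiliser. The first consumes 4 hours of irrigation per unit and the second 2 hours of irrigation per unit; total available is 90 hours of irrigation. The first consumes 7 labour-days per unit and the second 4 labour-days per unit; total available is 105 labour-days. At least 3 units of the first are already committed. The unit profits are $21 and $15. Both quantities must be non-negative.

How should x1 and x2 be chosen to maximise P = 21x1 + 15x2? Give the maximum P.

Feasible corners and P = 21x1 + 15x2:
  (15, 0) → P = 315
  (3, 0) → P = 63
  (3, 21) → P = 378

x1 = 3, x2 = 21, maximum P = 378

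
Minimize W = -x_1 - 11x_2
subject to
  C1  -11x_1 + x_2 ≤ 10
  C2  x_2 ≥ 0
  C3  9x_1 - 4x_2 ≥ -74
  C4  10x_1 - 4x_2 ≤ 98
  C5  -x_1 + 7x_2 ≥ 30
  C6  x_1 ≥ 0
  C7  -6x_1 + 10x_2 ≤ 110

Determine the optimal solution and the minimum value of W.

Extreme points and W = -x_1 - 11x_2:
  (0, 10) → W = -110
  (5/52, 575/52) → W = -3165/26
  (403/33, 199/33) → W = -864/11
  (355/19, 422/19) → W = -263
  (0, 30/7) → W = -330/7

At the optimal vertex, 10x_1 - 4x_2 = 98 and -6x_1 + 10x_2 = 110.
Solving simultaneously gives x_1 = 355/19, x_2 = 422/19.

x_1 = 355/19, x_2 = 422/19, minimum W = -263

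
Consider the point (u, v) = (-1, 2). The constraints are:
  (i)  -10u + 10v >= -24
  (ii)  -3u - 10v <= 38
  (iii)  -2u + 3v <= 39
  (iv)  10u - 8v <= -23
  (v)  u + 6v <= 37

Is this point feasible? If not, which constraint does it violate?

feasible

(i): 30 ≥ -24 ✓
(ii): -17 ≤ 38 ✓
(iii): 8 ≤ 39 ✓
(iv): -26 ≤ -23 ✓
(v): 11 ≤ 37 ✓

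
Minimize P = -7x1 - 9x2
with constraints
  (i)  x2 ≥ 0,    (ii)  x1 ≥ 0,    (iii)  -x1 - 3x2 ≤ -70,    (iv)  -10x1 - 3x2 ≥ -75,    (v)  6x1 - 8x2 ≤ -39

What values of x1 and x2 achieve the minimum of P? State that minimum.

x1 = 0, x2 = 25, minimum P = -225

Corner points and P = -7x1 - 9x2:
  (0, 70/3) → P = -210
  (0, 25) → P = -225
  (5/9, 625/27) → P = -1910/9

The optimum lies where x1 = 0 and -10x1 - 3x2 = -75.
Solving simultaneously gives x1 = 0, x2 = 25.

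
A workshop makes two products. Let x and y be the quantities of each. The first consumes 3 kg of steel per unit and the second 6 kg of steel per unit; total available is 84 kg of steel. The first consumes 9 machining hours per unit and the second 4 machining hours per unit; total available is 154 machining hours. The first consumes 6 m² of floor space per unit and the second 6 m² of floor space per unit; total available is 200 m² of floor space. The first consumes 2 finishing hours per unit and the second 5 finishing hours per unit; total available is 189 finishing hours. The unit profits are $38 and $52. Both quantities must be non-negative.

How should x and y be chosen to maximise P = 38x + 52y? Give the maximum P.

x = 14, y = 7, maximum P = 896

Vertices and P = 38x + 52y:
  (0, 0) → P = 0
  (0, 14) → P = 728
  (154/9, 0) → P = 5852/9
  (14, 7) → P = 896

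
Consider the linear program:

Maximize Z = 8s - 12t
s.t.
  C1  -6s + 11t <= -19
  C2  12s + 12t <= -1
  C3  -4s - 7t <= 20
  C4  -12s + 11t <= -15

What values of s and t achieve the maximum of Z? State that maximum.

Corner points and Z = 8s - 12t:
  (217/204, -39/34) → Z = 1136/51
  (-2/3, -23/11) → Z = 652/33
  (233/36, -59/9) → Z = 1174/9
  (-115/128, -75/32) → Z = 335/16

s = 233/36, t = -59/9, maximum Z = 1174/9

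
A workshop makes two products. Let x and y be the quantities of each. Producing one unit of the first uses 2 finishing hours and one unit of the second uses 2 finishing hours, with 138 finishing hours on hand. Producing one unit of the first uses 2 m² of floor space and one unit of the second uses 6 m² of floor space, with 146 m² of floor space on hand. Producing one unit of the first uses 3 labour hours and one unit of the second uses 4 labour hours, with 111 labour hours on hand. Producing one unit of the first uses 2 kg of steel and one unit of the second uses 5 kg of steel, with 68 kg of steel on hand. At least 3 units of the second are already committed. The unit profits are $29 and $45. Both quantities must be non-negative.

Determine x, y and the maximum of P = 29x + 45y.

x = 53/2, y = 3, maximum P = 1807/2

Corner points and P = 29x + 45y:
  (0, 68/5) → P = 612
  (0, 3) → P = 135
  (53/2, 3) → P = 1807/2

The binding constraints are 2x + 5y = 68 and y = 3.
Solving simultaneously gives x = 53/2, y = 3.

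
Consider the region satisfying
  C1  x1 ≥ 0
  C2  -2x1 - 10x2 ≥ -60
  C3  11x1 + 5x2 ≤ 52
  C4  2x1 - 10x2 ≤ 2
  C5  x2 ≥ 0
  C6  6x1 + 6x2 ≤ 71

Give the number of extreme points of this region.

5

Pairwise boundary intersections that survive every other constraint:
  (0, 6)
  (0, 0)
  (11/5, 139/25)
  (53/12, 41/60)
  (1, 0)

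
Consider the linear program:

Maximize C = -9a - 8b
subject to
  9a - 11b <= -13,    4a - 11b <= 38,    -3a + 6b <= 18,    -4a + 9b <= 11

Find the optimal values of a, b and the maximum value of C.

a = -142/3, b = -62/3, maximum C = 1774/3

Extreme points and C = -9a - 8b:
  (-51/5, -394/55) → C = 8201/55
  (4/37, 47/37) → C = -412/37
  (-142/3, -62/3) → C = 1774/3
  (-32, -13) → C = 392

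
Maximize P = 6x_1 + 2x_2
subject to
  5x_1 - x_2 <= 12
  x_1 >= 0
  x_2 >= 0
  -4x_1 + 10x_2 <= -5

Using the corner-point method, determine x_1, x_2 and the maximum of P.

Corner points and P = 6x_1 + 2x_2:
  (12/5, 0) → P = 72/5
  (5/2, 1/2) → P = 16
  (5/4, 0) → P = 15/2

The optimum lies where 5x_1 - x_2 = 12 and -4x_1 + 10x_2 = -5.
Solving simultaneously gives x_1 = 5/2, x_2 = 1/2.

x_1 = 5/2, x_2 = 1/2, maximum P = 16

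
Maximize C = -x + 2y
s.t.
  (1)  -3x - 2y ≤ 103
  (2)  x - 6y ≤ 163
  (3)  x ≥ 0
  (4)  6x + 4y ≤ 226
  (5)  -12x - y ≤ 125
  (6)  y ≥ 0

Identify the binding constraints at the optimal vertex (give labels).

(3) and (4)

Vertices and C = -x + 2y:
  (0, 113/2) → C = 113
  (0, 0) → C = 0
  (113/3, 0) → C = -113/3

The maximum is at (0, 113/2). Substituting into each constraint, equality holds for (3) and (4); the remaining constraints have slack.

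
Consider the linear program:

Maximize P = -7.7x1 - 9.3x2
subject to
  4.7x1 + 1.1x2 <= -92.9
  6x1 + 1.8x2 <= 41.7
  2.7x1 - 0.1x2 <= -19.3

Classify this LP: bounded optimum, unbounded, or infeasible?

unbounded

From the feasible point (-7103/62, 25113/62), moving in the direction (-0.1, -2.7) keeps every constraint satisfied while P increases without bound.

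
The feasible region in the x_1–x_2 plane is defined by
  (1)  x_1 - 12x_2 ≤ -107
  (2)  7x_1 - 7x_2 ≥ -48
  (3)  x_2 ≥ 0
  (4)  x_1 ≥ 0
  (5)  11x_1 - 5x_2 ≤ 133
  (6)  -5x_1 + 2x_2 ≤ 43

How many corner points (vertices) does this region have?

3

Intersecting each pair of boundary lines and keeping only the points that satisfy every inequality leaves:
  (173/77, 701/77)
  (2131/127, 1310/127)
  (1171/42, 1459/42)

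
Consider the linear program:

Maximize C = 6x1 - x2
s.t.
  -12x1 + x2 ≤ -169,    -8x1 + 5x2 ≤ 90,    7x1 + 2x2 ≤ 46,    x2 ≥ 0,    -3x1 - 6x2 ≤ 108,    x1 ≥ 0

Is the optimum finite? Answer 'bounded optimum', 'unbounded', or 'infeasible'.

The boundaries -12x1 + x2 = -169 and -8x1 + 5x2 = 90 meet at (935/52, 608/13), but that point violates 7x1 + 2x2 ≤ 46. Every candidate vertex is excluded by some other constraint, so the feasible region is empty.

infeasible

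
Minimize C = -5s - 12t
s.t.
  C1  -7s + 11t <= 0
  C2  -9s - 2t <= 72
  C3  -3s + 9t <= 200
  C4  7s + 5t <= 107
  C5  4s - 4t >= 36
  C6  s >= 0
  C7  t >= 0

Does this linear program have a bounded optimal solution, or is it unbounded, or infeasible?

Extreme points and C = -5s - 12t:
  (38/3, 11/3) → C = -322/3
  (107/7, 0) → C = -535/7
  (9, 0) → C = -45
The feasible region has finitely many vertices and no improving ray; the minimum is -322/3 at (38/3, 11/3).

bounded optimum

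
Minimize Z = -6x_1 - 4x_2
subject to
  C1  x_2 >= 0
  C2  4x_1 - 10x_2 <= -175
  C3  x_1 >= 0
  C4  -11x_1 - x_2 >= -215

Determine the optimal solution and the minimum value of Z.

x_1 = 0, x_2 = 215, minimum Z = -860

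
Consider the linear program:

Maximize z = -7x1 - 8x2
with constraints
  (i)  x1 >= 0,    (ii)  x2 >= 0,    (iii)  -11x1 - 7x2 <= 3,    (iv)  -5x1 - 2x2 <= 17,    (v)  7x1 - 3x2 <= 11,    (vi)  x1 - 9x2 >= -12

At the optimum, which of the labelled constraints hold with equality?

(i) and (ii)

Corner points and z = -7x1 - 8x2:
  (0, 0) → z = 0
  (0, 4/3) → z = -32/3
  (11/7, 0) → z = -11
  (9/4, 19/12) → z = -341/12

The maximum is at (0, 0). Substituting into each constraint, equality holds for (i) and (ii); the remaining constraints have slack.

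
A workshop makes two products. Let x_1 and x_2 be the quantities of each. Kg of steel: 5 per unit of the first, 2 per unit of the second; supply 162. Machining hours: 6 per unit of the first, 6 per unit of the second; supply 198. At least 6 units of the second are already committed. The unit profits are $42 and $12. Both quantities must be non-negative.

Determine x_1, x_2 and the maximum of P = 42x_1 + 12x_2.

The optimum lies where 6x_1 + 6x_2 = 198 and x_2 = 6.
Solving simultaneously gives x_1 = 27, x_2 = 6.

x_1 = 27, x_2 = 6, maximum P = 1206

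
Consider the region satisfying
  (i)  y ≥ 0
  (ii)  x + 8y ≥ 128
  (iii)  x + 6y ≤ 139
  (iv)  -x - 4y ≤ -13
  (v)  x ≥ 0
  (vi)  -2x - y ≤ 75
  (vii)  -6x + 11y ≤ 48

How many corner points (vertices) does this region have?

4

Of the 21 pairwise boundary intersections, those satisfying every inequality are:
  (128, 0)
  (139, 0)
  (1024/59, 816/59)
  (1241/47, 882/47)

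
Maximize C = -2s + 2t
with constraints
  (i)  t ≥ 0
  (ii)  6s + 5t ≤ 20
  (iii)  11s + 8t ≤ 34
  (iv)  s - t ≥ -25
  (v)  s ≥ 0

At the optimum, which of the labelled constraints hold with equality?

(ii) and (v)

Extreme points and C = -2s + 2t:
  (34/11, 0) → C = -68/11
  (0, 0) → C = 0
  (10/7, 16/7) → C = 12/7
  (0, 4) → C = 8

The maximum is at (0, 4). Substituting into each constraint, equality holds for (ii) and (v); the remaining constraints have slack.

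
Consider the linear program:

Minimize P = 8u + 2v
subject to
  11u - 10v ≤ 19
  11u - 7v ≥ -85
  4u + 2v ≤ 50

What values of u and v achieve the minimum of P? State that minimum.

Corner points and P = 8u + 2v:
  (-983/33, -104/3) → P = -3384/11
  (269/31, 237/31) → P = 2626/31
  (18/5, 89/5) → P = 322/5

The binding constraints are 11u - 10v = 19 and 11u - 7v = -85.
Solving simultaneously gives u = -983/33, v = -104/3.

u = -983/33, v = -104/3, minimum P = -3384/11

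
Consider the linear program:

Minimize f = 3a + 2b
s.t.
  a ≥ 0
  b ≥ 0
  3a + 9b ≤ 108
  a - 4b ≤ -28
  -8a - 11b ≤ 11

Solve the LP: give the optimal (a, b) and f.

a = 0, b = 7, minimum f = 14

Extreme points and f = 3a + 2b:
  (0, 12) → f = 24
  (0, 7) → f = 14
  (60/7, 64/7) → f = 44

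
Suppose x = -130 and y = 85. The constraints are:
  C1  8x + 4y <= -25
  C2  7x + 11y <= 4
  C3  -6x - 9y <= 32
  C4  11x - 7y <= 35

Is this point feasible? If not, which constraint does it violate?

not feasible — violates C2

Constraint C2: 7x + 11y = 25, which is not ≤ 4. All other constraints are satisfied.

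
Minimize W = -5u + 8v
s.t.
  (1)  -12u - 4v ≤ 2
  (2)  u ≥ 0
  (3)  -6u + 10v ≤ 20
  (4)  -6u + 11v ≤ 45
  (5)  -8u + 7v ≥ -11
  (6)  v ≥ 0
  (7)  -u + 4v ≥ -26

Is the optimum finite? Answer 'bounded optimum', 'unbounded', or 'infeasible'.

bounded optimum

Feasible corners and W = -5u + 8v:
  (0, 2) → W = 16
  (0, 0) → W = 0
  (125/19, 113/19) → W = 279/19
  (11/8, 0) → W = -55/8
The feasible region has finitely many vertices and no improving ray; the minimum is -55/8 at (11/8, 0).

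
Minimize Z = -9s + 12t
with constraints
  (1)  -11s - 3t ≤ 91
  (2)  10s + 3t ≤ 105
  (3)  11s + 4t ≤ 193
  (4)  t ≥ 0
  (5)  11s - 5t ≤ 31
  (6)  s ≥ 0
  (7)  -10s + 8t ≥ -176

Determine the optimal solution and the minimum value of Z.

Extreme points and Z = -9s + 12t:
  (618/83, 845/83) → Z = 4578/83
  (0, 35) → Z = 420
  (31/11, 0) → Z = -279/11
  (0, 0) → Z = 0

At the optimal vertex, t = 0 and 11s - 5t = 31.
Solving simultaneously gives s = 31/11, t = 0.

s = 31/11, t = 0, minimum Z = -279/11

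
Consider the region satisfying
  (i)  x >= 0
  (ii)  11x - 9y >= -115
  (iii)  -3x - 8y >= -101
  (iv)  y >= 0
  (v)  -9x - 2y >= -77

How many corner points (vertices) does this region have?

4

Pairwise boundary intersections that survive every other constraint:
  (0, 101/8)
  (0, 0)
  (69/11, 113/11)
  (77/9, 0)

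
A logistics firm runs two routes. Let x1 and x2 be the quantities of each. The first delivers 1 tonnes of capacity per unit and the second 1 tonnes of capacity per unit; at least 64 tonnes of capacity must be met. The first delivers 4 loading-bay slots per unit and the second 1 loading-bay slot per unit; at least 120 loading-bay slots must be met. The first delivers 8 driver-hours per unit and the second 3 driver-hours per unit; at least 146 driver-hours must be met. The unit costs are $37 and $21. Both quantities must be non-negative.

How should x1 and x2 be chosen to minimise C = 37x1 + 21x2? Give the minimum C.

x1 = 56/3, x2 = 136/3, minimum C = 4928/3

Vertices and C = 37x1 + 21x2:
  (0, 120) → C = 2520
  (64, 0) → C = 2368
  (56/3, 136/3) → C = 4928/3
The feasible region is unbounded (it extends along (0, 1), (1, 0)), but C strictly increases along every unbounded feasible direction, so there is no improving ray and the minimum is attained at a vertex.

At the optimal vertex, x1 + x2 = 64 and 4x1 + x2 = 120.
Solving simultaneously gives x1 = 56/3, x2 = 136/3.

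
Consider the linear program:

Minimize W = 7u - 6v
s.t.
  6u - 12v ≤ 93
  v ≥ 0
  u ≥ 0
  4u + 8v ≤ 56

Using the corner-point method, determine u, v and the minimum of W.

Extreme points and W = 7u - 6v:
  (0, 0) → W = 0
  (14, 0) → W = 98
  (0, 7) → W = -42

At the optimal vertex, u = 0 and 4u + 8v = 56.
Solving simultaneously gives u = 0, v = 7.

u = 0, v = 7, minimum W = -42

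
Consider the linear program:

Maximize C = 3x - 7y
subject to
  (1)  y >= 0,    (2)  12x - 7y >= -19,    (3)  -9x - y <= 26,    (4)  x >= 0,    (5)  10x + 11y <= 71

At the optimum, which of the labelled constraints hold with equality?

(1) and (5)

Vertices and C = 3x - 7y:
  (0, 0) → C = 0
  (71/10, 0) → C = 213/10
  (0, 19/7) → C = -19
  (144/101, 521/101) → C = -3215/101

The maximum is at (71/10, 0). Substituting into each constraint, equality holds for (1) and (5); the remaining constraints have slack.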